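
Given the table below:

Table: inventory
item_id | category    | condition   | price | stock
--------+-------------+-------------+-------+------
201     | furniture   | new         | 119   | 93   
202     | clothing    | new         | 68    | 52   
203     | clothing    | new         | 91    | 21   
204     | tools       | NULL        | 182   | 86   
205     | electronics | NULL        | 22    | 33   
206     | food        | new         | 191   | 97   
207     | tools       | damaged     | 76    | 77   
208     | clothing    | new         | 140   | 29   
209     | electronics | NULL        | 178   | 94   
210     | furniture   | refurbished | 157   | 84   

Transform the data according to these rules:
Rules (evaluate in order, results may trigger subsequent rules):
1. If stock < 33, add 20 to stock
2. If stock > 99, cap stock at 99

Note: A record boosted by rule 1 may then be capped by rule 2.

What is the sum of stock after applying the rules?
706

Step 1: Apply rule 1 to records with stock < 33
  - 2 records get bonus of 20
  - Of these, 0 records then exceed 99 and get capped
Step 2: Apply rule 2 to records with stock > 99
  - 0 records (original) are capped
Step 3: Calculate final sum = 706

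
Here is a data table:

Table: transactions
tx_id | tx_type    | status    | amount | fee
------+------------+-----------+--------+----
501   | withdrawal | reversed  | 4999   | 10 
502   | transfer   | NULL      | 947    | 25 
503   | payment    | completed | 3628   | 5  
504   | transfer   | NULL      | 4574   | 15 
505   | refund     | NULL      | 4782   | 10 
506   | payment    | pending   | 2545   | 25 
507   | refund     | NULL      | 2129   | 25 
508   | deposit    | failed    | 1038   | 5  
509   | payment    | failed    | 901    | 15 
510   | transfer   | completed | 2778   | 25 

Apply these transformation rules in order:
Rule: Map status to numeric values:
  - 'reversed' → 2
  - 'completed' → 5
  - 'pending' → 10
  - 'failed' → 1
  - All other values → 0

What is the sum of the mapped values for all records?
24

Step 1: Apply mapping to each record
Step 2: Count by status:
  'reversed': 1 records × 2 = 2
  'completed': 2 records × 5 = 10
  'pending': 1 records × 10 = 10
  'failed': 2 records × 1 = 2
Step 3: Sum all mapped values = 24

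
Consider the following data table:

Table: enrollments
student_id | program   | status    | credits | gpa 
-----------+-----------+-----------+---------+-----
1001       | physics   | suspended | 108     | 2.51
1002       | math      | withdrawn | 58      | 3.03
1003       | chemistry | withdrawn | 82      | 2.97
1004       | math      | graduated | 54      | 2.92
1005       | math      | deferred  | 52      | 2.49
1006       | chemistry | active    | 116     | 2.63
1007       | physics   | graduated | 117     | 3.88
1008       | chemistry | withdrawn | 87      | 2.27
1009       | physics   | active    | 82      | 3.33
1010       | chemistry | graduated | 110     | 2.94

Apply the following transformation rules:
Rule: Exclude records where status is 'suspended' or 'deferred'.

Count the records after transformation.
8

Step 1: Count records to exclude
  - 1 (suspended) + 1 (deferred) = 2 records
Step 2: Total records: 10
Step 3: Remaining = 10 - 2 = 8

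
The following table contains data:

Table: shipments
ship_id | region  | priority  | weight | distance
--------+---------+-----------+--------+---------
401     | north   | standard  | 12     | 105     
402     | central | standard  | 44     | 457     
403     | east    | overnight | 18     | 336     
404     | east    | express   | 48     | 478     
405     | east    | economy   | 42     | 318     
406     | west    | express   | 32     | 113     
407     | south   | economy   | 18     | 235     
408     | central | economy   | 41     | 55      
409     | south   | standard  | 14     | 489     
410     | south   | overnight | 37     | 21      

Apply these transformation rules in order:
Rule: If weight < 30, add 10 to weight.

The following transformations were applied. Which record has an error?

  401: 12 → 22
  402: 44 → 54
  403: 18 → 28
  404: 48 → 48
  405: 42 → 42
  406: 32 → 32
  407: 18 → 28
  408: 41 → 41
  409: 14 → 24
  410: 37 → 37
Record 402 has an error. The correct transformed value should be 44, not 54.

Step 1: Check each record against the rule
Step 2: Record 402 has weight = 44
Step 3: Since 44 >= 30, the bonus should not have been applied
Step 4: Correct value = 44, but claimed value = 54
Conclusion: Record 402 has the error.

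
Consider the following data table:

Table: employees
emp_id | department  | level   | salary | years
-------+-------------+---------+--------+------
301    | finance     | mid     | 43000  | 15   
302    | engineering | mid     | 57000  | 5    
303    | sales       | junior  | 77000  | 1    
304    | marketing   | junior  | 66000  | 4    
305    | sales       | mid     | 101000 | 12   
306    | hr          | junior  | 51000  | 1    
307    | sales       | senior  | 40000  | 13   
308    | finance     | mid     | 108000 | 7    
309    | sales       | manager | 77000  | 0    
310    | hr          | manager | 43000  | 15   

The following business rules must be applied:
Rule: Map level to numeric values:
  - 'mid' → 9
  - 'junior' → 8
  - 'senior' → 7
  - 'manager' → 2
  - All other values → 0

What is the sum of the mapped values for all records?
71

Step 1: Apply mapping to each record
Step 2: Count by status:
  'mid': 4 records × 9 = 36
  'junior': 3 records × 8 = 24
  'senior': 1 records × 7 = 7
  'manager': 2 records × 2 = 4
Step 3: Sum all mapped values = 71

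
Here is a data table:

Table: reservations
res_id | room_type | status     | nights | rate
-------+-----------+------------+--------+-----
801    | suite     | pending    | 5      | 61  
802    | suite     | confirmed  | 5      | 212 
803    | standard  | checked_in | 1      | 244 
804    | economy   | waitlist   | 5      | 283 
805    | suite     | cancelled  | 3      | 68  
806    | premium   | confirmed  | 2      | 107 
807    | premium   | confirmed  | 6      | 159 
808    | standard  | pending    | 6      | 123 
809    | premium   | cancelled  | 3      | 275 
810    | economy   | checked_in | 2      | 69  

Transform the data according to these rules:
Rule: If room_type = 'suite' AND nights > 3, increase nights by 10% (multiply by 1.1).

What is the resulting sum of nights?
39.0

Step 1: Find records where room_type = 'suite' AND nights > 3
Step 2: 2 records match, summing to 10
Step 3: After multiplier: 10 × 1.1 = 11.0
Step 4: Unaffected records sum: 28
Step 5: Final sum = 11.0 + 28 = 39.0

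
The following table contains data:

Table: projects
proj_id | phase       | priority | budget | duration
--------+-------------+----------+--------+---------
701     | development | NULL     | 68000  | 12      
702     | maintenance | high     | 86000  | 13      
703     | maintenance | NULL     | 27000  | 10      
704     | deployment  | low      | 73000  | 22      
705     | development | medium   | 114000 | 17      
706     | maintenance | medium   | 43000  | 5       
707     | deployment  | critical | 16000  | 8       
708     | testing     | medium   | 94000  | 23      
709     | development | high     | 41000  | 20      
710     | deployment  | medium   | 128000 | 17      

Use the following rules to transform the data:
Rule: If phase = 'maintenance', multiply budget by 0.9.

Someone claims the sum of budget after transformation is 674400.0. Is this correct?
Yes, the result is correct.

Step 1: Calculate the correct sum after transformation
Step 2: Apply multiplier 0.9 to records where phase = 'maintenance'
Step 3: Correct result = 674400.0
Step 4: Claimed result = 674400.0
Step 5: 674400.0 = 674400.0 ✓
Conclusion: The claimed result is correct.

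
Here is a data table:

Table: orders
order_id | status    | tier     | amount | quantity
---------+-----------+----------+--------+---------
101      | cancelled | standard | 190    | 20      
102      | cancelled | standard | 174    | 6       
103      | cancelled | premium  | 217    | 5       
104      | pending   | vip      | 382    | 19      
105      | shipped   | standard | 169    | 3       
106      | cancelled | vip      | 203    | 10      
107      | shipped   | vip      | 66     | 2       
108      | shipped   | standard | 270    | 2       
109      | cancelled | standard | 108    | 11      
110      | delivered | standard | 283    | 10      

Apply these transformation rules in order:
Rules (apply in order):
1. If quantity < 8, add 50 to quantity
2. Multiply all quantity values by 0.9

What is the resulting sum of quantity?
304.2

Step 1: Apply Rule 1 - Add 50 to records with quantity < 8
  - 5 records affected: 18 + (5 × 50) = 268
  - Unaffected records: 70
  - Sum after Rule 1: 338
Step 2: Apply Rule 2 - Multiply all by 0.9
  - 338 × 0.9 = 304.2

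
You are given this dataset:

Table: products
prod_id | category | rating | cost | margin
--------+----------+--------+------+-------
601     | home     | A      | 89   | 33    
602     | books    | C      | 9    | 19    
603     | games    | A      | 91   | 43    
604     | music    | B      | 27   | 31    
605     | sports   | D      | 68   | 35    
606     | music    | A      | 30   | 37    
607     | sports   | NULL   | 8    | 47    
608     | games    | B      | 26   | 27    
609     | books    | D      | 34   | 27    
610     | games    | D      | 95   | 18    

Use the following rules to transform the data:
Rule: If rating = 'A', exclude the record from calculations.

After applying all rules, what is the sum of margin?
204

Step 1: Identify records where rating = 'A'
Step 2: The excluded records sum to 113
Step 3: Original total margin = 317
Step 4: Remaining total = 317 - 113 = 204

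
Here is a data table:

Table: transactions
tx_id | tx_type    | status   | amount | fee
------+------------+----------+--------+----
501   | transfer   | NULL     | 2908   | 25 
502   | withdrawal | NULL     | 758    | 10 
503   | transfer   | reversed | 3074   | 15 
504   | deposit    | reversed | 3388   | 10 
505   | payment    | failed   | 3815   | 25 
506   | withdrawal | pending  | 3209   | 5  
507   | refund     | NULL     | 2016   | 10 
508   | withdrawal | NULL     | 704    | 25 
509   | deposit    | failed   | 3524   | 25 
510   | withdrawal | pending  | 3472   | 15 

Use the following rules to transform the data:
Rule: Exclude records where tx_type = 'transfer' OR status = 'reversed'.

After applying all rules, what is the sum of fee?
115

Step 1: Find records where tx_type = 'transfer' OR status = 'reversed'
Step 2: 3 records match, summing to 50
Step 3: Original sum: 165
Step 4: Remaining sum = 165 - 50 = 115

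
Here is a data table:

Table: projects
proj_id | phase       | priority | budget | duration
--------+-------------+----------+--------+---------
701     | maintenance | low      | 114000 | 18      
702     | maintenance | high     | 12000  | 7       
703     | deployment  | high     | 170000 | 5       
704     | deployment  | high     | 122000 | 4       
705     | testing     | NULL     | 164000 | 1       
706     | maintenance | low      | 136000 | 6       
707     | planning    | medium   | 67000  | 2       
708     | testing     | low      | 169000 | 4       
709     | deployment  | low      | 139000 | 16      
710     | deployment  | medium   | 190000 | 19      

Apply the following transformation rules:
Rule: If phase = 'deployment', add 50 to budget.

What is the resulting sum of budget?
1283200

Step 1: Count records where phase = 'deployment': 4
Step 2: Total bonus added: 4 × 50 = 200
Step 3: Original sum of budget: 1283000
Step 4: Final sum = 1283000 + 200 = 1283200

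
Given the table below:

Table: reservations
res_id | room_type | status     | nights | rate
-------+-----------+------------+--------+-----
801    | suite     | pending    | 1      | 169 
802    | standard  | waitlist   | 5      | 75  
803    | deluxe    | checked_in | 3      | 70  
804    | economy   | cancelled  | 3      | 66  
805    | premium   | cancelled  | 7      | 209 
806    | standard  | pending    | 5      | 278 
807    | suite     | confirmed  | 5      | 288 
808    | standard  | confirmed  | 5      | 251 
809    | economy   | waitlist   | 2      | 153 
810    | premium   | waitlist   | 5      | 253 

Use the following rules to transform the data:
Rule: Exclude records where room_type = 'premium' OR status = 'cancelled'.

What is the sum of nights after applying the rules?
26

Step 1: Find records where room_type = 'premium' OR status = 'cancelled'
Step 2: 3 records match, summing to 15
Step 3: Original sum: 41
Step 4: Remaining sum = 41 - 15 = 26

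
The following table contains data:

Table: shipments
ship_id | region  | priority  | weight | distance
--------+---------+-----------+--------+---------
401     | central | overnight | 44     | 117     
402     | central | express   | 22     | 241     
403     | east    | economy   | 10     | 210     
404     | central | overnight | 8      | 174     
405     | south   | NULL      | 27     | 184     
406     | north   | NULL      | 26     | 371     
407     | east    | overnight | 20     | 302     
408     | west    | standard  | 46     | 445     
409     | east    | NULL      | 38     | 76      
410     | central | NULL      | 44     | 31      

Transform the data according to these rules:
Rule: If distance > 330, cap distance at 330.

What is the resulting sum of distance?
1995

Step 1: 2 records have distance > 330
Step 2: These records originally summed to 816
Step 3: After capping: 2 × 330 = 660
Step 4: Unaffected records sum: 1335
Step 5: Final sum = 660 + 1335 = 1995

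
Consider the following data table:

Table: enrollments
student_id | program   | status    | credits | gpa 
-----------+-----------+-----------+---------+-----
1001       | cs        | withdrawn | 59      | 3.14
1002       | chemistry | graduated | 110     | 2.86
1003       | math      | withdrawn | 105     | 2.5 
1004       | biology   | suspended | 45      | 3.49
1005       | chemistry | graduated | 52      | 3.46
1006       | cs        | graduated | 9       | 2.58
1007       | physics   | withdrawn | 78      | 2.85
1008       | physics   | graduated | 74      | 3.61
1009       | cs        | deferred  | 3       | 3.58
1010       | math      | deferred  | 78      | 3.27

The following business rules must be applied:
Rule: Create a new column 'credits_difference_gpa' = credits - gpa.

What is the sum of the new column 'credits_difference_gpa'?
581.66

Step 1: For each record, compute credits - gpa
Example calculations:
  59 - 3.14 = 55.86
  110 - 2.86 = 107.14
  105 - 2.5 = 102.5
  ...
Step 2: Sum all derived values
Step 3: Total = 581.66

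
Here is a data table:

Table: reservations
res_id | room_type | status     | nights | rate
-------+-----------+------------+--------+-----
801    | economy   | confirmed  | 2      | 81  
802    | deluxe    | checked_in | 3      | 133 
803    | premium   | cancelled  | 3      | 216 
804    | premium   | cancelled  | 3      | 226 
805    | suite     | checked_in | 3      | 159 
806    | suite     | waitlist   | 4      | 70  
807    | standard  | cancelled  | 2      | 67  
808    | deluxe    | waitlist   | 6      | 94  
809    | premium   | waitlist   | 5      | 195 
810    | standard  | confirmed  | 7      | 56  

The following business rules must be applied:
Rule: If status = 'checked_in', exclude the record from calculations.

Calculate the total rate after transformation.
1005

Step 1: Identify records where status = 'checked_in'
Step 2: The excluded records sum to 292
Step 3: Original total rate = 1297
Step 4: Remaining total = 1297 - 292 = 1005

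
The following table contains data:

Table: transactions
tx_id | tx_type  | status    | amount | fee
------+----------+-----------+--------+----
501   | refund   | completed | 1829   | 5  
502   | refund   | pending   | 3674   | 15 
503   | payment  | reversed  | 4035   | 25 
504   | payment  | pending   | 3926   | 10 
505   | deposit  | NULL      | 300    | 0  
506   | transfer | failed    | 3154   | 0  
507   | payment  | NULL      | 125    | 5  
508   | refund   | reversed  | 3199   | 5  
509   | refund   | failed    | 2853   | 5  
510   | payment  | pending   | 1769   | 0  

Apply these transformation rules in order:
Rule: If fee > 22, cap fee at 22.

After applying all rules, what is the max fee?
22

Step 1: Original maximum fee = 25
Step 2: Apply cap at 22
Step 3: 1 records had fee > 22 and were capped
Step 4: Maximum after transformation = 22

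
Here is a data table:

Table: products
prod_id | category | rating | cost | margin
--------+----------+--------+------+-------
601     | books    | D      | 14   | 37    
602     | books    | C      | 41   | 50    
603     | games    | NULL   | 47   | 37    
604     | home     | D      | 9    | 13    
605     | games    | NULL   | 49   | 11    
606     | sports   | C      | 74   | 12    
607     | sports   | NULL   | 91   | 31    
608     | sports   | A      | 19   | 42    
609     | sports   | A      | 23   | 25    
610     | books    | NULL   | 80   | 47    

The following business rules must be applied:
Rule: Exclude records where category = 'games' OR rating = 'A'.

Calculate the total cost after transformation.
309

Step 1: Find records where category = 'games' OR rating = 'A'
Step 2: 4 records match, summing to 138
Step 3: Original sum: 447
Step 4: Remaining sum = 447 - 138 = 309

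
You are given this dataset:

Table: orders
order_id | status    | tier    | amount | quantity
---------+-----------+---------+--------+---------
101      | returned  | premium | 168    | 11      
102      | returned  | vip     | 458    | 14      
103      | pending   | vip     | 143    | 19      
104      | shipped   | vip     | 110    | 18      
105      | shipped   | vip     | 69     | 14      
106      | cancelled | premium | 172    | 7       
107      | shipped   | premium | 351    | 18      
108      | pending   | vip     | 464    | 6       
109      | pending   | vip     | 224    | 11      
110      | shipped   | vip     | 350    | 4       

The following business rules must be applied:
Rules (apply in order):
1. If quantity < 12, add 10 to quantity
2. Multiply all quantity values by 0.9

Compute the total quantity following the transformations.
154.8

Step 1: Apply Rule 1 - Add 10 to records with quantity < 12
  - 5 records affected: 39 + (5 × 10) = 89
  - Unaffected records: 83
  - Sum after Rule 1: 172
Step 2: Apply Rule 2 - Multiply all by 0.9
  - 172 × 0.9 = 154.8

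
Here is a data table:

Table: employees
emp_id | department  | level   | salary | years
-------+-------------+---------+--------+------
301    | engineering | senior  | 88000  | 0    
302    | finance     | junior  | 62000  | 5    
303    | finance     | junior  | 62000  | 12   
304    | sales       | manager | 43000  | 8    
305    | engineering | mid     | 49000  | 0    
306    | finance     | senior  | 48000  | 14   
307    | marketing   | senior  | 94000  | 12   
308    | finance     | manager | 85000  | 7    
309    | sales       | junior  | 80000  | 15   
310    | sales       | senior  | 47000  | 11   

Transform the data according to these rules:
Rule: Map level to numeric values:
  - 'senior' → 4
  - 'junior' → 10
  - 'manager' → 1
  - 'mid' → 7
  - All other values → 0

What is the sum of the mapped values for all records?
55

Step 1: Apply mapping to each record
Step 2: Count by status:
  'senior': 4 records × 4 = 16
  'junior': 3 records × 10 = 30
  'manager': 2 records × 1 = 2
  'mid': 1 records × 7 = 7
Step 3: Sum all mapped values = 55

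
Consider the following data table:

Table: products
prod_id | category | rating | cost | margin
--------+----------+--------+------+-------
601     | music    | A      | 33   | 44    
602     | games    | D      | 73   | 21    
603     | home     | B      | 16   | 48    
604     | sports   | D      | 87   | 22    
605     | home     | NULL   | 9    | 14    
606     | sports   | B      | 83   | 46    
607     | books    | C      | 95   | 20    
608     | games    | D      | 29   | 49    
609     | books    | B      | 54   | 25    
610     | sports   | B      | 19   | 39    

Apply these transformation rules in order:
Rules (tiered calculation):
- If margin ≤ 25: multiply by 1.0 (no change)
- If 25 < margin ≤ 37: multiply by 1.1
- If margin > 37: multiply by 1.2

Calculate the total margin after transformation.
373.2

Step 1: Tier 1 (margin ≤ 25): 5 records, sum = 102 × 1.0 = 102.0
Step 2: Tier 2 (25 < margin ≤ 37): 0 records, sum = 0 × 1.1 = 0.0
Step 3: Tier 3 (margin > 37): 5 records, sum = 226 × 1.2 = 271.2
Step 4: Final sum = 102.0 + 0.0 + 271.2 = 373.2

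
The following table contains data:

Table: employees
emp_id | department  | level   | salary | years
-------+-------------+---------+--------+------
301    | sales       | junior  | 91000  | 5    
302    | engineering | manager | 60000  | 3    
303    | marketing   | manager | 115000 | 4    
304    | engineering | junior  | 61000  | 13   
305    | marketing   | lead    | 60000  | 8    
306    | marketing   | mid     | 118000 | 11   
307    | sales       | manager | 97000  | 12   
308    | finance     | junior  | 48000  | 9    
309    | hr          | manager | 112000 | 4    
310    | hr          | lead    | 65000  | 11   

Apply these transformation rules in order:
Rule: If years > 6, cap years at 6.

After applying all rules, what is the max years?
6

Step 1: Original maximum years = 13
Step 2: Apply cap at 6
Step 3: 6 records had years > 6 and were capped
Step 4: Maximum after transformation = 6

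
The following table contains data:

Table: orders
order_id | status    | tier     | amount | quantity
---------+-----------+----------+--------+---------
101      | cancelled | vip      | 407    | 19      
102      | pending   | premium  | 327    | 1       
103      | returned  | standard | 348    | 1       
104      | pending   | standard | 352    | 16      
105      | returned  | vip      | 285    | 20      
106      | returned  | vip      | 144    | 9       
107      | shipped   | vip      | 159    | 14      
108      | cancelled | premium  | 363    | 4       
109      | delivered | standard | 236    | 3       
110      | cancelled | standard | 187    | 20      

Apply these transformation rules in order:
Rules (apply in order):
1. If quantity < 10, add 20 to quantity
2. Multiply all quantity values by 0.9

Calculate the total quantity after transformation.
186.3

Step 1: Apply Rule 1 - Add 20 to records with quantity < 10
  - 5 records affected: 18 + (5 × 20) = 118
  - Unaffected records: 89
  - Sum after Rule 1: 207
Step 2: Apply Rule 2 - Multiply all by 0.9
  - 207 × 0.9 = 186.3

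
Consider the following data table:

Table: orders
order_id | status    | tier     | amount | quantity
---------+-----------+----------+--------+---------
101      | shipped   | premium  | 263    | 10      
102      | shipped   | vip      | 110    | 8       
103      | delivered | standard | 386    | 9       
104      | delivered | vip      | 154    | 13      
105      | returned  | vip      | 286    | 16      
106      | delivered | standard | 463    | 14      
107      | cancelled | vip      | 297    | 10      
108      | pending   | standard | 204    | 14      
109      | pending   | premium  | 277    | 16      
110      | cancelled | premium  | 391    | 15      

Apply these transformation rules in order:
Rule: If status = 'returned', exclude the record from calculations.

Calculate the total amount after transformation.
2545

Step 1: Identify records where status = 'returned'
Step 2: The excluded records sum to 286
Step 3: Original total amount = 2831
Step 4: Remaining total = 2831 - 286 = 2545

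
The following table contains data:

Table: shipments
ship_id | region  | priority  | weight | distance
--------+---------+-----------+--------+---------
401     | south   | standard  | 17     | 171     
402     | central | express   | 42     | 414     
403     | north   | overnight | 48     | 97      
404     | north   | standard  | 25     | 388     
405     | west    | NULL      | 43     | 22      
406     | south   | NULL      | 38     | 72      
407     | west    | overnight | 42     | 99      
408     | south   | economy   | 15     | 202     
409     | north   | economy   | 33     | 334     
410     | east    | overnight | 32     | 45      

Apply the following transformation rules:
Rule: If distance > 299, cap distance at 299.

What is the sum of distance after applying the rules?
1605

Step 1: 3 records have distance > 299
Step 2: These records originally summed to 1136
Step 3: After capping: 3 × 299 = 897
Step 4: Unaffected records sum: 708
Step 5: Final sum = 897 + 708 = 1605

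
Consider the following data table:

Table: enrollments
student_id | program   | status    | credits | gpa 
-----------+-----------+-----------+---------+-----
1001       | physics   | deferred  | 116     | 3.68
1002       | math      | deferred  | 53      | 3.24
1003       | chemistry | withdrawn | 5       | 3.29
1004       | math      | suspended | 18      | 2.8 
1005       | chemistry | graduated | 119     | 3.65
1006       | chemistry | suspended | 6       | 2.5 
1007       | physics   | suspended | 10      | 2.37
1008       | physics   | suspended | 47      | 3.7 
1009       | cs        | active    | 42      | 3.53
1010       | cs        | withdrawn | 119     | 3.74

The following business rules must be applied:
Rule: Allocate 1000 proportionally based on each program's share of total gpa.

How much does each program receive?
chemistry: 290.46, cs: 223.69, math: 185.85, physics: 300.0

Step 1: Calculate total gpa = 32.5
Step 2: Calculate each program's proportion:
  chemistry: 9.44/32.5 = 29.05% → 290.46
  cs: 7.27/32.5 = 22.37% → 223.69
  math: 6.04/32.5 = 18.58% → 185.85
  physics: 9.75/32.5 = 30.00% → 300.0
Step 3: Verify: sum of allocations ≈ 1000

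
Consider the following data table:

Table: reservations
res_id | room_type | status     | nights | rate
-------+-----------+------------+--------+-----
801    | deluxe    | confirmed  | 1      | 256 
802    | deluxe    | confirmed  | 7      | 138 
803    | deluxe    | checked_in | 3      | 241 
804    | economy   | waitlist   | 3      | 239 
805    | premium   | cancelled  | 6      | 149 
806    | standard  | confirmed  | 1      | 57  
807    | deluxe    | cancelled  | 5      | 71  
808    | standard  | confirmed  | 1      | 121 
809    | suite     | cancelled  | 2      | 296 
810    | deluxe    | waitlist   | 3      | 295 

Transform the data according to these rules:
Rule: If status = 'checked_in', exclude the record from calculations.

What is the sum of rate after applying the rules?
1622

Step 1: Identify records where status = 'checked_in'
Step 2: The excluded records sum to 241
Step 3: Original total rate = 1863
Step 4: Remaining total = 1863 - 241 = 1622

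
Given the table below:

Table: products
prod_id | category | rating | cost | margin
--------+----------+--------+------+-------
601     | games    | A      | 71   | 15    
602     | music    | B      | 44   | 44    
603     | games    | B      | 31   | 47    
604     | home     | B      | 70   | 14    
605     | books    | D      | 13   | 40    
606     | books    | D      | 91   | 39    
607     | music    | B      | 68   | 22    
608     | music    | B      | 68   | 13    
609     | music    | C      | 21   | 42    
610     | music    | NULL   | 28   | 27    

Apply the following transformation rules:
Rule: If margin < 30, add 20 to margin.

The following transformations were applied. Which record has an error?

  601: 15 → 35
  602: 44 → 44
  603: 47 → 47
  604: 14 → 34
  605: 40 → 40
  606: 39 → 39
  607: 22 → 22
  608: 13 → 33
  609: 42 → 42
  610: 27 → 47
Record 607 has an error. The correct transformed value should be 42, not 22.

Step 1: Check each record against the rule
Step 2: Record 607 has margin = 22
Step 3: Since 22 < 30, the bonus should have been applied
Step 4: Correct value = 42, but claimed value = 22
Conclusion: Record 607 has the error.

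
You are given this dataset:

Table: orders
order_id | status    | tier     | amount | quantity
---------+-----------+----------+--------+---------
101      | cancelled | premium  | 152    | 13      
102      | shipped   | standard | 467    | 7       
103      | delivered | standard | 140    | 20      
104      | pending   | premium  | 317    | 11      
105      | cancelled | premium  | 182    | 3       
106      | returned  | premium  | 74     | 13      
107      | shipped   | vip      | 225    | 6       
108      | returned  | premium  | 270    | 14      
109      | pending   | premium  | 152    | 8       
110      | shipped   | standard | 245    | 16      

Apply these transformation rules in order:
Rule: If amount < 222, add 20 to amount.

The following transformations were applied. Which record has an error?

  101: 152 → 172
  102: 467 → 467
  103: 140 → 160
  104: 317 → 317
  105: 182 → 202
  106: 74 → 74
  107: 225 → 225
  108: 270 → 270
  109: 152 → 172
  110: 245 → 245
Record 106 has an error. The correct transformed value should be 94, not 74.

Step 1: Check each record against the rule
Step 2: Record 106 has amount = 74
Step 3: Since 74 < 222, the bonus should have been applied
Step 4: Correct value = 94, but claimed value = 74
Conclusion: Record 106 has the error.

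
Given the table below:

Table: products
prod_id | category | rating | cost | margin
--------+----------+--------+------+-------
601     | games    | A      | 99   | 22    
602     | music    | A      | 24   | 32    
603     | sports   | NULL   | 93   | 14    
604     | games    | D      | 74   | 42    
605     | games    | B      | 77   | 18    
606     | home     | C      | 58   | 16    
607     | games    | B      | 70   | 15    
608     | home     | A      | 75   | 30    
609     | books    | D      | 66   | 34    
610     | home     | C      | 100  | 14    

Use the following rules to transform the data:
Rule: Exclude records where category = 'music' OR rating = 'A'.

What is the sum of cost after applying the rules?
538

Step 1: Find records where category = 'music' OR rating = 'A'
Step 2: 3 records match, summing to 198
Step 3: Original sum: 736
Step 4: Remaining sum = 736 - 198 = 538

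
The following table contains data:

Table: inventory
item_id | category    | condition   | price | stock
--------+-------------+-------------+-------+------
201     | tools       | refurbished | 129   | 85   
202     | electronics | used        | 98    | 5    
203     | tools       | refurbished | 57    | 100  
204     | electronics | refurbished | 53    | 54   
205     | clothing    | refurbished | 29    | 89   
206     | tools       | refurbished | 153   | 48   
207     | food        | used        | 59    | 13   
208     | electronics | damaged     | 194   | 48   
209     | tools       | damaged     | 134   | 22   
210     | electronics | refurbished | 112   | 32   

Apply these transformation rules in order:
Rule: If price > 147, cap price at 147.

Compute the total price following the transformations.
965

Step 1: 2 records have price > 147
Step 2: These records originally summed to 347
Step 3: After capping: 2 × 147 = 294
Step 4: Unaffected records sum: 671
Step 5: Final sum = 294 + 671 = 965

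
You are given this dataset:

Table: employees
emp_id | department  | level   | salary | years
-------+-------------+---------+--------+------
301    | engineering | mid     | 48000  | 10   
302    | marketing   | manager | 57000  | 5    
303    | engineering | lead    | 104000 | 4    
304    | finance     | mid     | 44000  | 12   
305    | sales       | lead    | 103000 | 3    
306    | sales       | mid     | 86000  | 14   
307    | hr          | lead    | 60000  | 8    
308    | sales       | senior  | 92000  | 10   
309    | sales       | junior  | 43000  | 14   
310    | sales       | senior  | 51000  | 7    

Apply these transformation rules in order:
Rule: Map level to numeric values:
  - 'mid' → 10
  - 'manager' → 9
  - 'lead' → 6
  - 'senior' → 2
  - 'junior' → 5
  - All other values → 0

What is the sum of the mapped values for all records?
66

Step 1: Apply mapping to each record
Step 2: Count by status:
  'mid': 3 records × 10 = 30
  'manager': 1 records × 9 = 9
  'lead': 3 records × 6 = 18
  'senior': 2 records × 2 = 4
  'junior': 1 records × 5 = 5
Step 3: Sum all mapped values = 66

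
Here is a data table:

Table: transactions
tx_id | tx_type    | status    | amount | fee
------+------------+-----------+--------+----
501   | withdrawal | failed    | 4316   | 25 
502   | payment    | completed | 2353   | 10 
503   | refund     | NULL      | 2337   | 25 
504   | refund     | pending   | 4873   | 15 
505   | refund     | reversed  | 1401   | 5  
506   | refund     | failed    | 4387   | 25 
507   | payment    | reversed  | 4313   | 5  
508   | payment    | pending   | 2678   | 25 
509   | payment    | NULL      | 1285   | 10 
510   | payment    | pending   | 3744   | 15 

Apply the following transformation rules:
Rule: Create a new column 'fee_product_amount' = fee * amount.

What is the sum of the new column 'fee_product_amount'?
537155

Step 1: For each record, compute fee * amount
Example calculations:
  25 * 4316 = 107900
  10 * 2353 = 23530
  25 * 2337 = 58425
  ...
Step 2: Sum all derived values
Step 3: Total = 537155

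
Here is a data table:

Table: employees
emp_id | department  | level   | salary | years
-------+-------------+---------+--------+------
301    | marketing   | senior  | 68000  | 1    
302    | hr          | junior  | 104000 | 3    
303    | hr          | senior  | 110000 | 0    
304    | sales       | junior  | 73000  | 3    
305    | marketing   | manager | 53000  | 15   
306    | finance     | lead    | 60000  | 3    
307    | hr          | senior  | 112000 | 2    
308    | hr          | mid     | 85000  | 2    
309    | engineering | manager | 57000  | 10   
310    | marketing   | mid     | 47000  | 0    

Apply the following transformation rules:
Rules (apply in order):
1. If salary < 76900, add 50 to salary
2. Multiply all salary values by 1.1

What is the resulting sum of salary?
846230.0

Step 1: Apply Rule 1 - Add 50 to records with salary < 76900
  - 6 records affected: 358000 + (6 × 50) = 358300
  - Unaffected records: 411000
  - Sum after Rule 1: 769300
Step 2: Apply Rule 2 - Multiply all by 1.1
  - 769300 × 1.1 = 846230.0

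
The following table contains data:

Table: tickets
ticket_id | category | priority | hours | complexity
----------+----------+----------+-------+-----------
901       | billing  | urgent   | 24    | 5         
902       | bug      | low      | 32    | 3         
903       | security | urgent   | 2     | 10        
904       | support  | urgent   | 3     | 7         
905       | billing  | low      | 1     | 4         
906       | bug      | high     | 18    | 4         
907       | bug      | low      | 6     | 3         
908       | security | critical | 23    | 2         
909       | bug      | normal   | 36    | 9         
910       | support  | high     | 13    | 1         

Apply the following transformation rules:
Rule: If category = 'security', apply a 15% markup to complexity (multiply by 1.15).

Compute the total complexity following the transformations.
49.8

Step 1: Records with category = 'security' have total complexity = 12
Step 2: Apply multiplier: 12 × 1.15 = 13.8
Step 3: Other records total: 36
Step 4: Final sum = 13.8 + 36 = 49.8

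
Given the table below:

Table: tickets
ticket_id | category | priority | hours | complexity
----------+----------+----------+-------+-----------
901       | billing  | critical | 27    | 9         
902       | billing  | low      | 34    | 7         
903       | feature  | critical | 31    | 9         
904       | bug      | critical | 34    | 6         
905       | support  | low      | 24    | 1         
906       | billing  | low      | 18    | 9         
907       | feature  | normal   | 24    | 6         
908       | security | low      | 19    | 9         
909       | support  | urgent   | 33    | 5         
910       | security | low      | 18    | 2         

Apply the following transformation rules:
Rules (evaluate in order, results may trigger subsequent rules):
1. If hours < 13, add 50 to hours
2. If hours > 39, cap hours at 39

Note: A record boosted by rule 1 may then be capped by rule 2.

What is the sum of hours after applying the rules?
262

Step 1: Apply rule 1 to records with hours < 13
  - 0 records get bonus of 50
  - Of these, 0 records then exceed 39 and get capped
Step 2: Apply rule 2 to records with hours > 39
  - 0 records (original) are capped
Step 3: Calculate final sum = 262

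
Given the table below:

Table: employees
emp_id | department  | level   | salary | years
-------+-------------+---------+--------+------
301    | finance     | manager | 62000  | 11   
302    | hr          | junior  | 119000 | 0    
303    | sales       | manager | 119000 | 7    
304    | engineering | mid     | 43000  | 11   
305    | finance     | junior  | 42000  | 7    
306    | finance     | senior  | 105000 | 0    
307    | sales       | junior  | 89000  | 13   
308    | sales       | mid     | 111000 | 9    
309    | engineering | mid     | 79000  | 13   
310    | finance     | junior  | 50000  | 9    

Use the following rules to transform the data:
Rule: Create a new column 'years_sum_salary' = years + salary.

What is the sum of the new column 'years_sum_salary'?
819080

Step 1: For each record, compute years + salary
Example calculations:
  11 + 62000 = 62011
  0 + 119000 = 119000
  7 + 119000 = 119007
  ...
Step 2: Sum all derived values
Step 3: Total = 819080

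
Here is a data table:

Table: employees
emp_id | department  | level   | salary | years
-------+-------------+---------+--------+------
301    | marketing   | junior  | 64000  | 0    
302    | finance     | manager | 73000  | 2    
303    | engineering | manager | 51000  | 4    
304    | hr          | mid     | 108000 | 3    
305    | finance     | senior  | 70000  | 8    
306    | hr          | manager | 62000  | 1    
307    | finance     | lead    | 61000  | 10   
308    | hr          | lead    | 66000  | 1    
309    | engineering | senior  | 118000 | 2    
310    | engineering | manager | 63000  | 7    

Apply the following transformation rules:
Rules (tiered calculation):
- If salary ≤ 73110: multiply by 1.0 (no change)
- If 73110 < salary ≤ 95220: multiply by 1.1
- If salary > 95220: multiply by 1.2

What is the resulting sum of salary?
781200.0

Step 1: Tier 1 (salary ≤ 73110): 8 records, sum = 510000 × 1.0 = 510000.0
Step 2: Tier 2 (73110 < salary ≤ 95220): 0 records, sum = 0 × 1.1 = 0.0
Step 3: Tier 3 (salary > 95220): 2 records, sum = 226000 × 1.2 = 271200.0
Step 4: Final sum = 510000.0 + 0.0 + 271200.0 = 781200.0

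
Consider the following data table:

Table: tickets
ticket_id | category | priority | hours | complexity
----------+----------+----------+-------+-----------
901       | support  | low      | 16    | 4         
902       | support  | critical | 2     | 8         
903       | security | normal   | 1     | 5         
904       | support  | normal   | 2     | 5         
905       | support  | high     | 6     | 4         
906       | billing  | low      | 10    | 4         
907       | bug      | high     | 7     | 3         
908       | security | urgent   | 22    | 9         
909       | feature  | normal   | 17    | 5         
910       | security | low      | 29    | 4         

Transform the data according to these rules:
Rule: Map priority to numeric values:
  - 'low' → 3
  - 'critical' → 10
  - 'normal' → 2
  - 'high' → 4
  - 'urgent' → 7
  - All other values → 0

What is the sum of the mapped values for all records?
40

Step 1: Apply mapping to each record
Step 2: Count by status:
  'low': 3 records × 3 = 9
  'critical': 1 records × 10 = 10
  'normal': 3 records × 2 = 6
  'high': 2 records × 4 = 8
  'urgent': 1 records × 7 = 7
Step 3: Sum all mapped values = 40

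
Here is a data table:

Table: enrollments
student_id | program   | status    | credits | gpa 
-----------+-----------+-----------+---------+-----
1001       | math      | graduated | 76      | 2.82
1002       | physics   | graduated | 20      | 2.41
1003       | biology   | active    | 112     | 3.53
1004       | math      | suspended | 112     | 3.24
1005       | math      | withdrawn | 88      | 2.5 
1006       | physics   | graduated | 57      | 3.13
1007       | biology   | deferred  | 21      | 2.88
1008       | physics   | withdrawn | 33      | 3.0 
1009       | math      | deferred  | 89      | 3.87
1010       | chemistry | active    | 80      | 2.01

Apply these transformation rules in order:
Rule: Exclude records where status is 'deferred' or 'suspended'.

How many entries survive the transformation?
7

Step 1: Count records to exclude
  - 2 (deferred) + 1 (suspended) = 3 records
Step 2: Total records: 10
Step 3: Remaining = 10 - 3 = 7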